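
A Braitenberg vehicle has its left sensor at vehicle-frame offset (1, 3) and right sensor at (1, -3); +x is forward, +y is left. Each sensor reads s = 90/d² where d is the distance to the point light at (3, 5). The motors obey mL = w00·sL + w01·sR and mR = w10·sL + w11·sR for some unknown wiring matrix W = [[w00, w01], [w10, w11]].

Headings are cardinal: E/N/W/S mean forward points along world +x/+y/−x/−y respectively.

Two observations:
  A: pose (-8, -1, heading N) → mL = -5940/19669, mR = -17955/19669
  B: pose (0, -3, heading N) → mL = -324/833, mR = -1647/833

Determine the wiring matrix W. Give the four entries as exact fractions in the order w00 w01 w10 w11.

obs A: pose=(-8,-1,N) → sL=90/221, sR=90/89, mL=-5940/19669, mR=-17955/19669
obs B: pose=(0,-3,N) → sL=18/17, sR=90/49, mL=-324/833, mR=-1647/833
sensor matrix S = [[90/221, 90/89], [18/17, 90/49]]; det S = -311040/963781
solve [mL_A; mL_B] = S·[w00; w01] and [mR_A; mR_B] = S·[w10; w11]:
  w00 = 1/2, w01 = -1/2, w10 = -1, w11 = -1/2

1/2 -1/2 -1 -1/2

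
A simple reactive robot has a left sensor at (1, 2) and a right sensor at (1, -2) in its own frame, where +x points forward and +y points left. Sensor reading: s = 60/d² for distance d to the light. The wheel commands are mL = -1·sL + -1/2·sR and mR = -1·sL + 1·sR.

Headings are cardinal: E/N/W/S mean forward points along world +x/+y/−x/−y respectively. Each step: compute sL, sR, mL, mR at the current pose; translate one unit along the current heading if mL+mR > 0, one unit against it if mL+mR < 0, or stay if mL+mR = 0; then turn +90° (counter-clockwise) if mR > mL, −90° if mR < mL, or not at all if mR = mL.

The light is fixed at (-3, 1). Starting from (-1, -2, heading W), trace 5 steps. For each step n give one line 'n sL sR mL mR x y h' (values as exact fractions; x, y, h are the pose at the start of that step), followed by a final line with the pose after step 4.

n=0: pose=(-1,-2,W); sL=30/13, sR=30; mL=-225/13, mR=360/13; mL+mR=135/13 → advance +1; mR−mL=45 → turn +1·90°
n=1: pose=(-2,-2,S); sL=12/5, sR=60/17; mL=-354/85, mR=96/85; mL+mR=-258/85 → advance -1; mR−mL=90/17 → turn +1·90°
n=2: pose=(-2,-1,E); sL=15, sR=3; mL=-33/2, mR=-12; mL+mR=-57/2 → advance -1; mR−mL=9/2 → turn +1·90°
n=3: pose=(-3,-1,N); sL=12, sR=12; mL=-18, mR=0; mL+mR=-18 → advance -1; mR−mL=18 → turn +1·90°
n=4: pose=(-3,-2,W); sL=30/13, sR=30; mL=-225/13, mR=360/13; mL+mR=135/13 → advance +1; mR−mL=45 → turn +1·90°

0 30/13 30 -225/13 360/13 -1 -2 W
1 12/5 60/17 -354/85 96/85 -2 -2 S
2 15 3 -33/2 -12 -2 -1 E
3 12 12 -18 0 -3 -1 N
4 30/13 30 -225/13 360/13 -3 -2 W
final -4 -2 S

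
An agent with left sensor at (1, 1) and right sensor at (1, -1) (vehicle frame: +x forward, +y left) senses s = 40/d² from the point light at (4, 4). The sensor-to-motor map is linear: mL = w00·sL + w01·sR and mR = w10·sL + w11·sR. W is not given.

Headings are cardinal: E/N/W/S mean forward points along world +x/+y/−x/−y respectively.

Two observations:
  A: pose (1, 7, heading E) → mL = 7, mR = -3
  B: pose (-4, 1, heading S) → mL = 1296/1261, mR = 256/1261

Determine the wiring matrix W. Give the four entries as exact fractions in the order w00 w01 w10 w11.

1 1 1 -1

obs A: pose=(1,7,E) → sL=2, sR=5, mL=7, mR=-3
obs B: pose=(-4,1,S) → sL=8/13, sR=40/97, mL=1296/1261, mR=256/1261
sensor matrix S = [[2, 5], [8/13, 40/97]]; det S = -2840/1261
solve [mL_A; mL_B] = S·[w00; w01] and [mR_A; mR_B] = S·[w10; w11]:
  w00 = 1, w01 = 1, w10 = 1, w11 = -1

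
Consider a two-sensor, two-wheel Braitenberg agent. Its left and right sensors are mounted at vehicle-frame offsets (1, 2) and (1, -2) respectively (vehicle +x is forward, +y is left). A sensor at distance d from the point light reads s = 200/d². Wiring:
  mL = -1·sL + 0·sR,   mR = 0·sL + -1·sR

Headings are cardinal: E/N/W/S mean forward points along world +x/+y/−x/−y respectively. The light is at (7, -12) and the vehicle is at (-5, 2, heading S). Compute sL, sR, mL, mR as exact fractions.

left sensor world pos  = (-3, 1); dL² = 269
right sensor world pos = (-7, 1); dR² = 365
sL = 200/269 = 200/269
sR = 200/365 = 40/73
mL = -1·sL + 0·sR = -200/269
mR = 0·sL + -1·sR = -40/73

200/269 40/73 -200/269 -40/73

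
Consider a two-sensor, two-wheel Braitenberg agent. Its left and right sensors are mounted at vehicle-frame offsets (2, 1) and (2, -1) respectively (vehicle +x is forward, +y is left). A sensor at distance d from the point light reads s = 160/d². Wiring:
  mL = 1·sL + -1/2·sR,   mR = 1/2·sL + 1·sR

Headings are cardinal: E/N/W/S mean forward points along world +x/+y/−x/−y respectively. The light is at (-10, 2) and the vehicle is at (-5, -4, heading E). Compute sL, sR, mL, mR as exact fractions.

left sensor world pos  = (-3, -3); dL² = 74
right sensor world pos = (-3, -5); dR² = 98
sL = 160/74 = 80/37
sR = 160/98 = 80/49
mL = 1·sL + -1/2·sR = 2440/1813
mR = 1/2·sL + 1·sR = 4920/1813

80/37 80/49 2440/1813 4920/1813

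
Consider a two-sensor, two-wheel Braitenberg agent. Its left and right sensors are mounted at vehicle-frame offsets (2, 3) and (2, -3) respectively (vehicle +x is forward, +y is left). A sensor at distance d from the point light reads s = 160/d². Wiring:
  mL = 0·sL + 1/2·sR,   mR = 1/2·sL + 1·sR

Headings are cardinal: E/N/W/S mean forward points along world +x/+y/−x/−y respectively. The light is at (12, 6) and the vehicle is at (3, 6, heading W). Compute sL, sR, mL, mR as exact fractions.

16/13 16/13 8/13 24/13

left sensor world pos  = (1, 3); dL² = 130
right sensor world pos = (1, 9); dR² = 130
sL = 160/130 = 16/13
sR = 160/130 = 16/13
mL = 0·sL + 1/2·sR = 8/13
mR = 1/2·sL + 1·sR = 24/13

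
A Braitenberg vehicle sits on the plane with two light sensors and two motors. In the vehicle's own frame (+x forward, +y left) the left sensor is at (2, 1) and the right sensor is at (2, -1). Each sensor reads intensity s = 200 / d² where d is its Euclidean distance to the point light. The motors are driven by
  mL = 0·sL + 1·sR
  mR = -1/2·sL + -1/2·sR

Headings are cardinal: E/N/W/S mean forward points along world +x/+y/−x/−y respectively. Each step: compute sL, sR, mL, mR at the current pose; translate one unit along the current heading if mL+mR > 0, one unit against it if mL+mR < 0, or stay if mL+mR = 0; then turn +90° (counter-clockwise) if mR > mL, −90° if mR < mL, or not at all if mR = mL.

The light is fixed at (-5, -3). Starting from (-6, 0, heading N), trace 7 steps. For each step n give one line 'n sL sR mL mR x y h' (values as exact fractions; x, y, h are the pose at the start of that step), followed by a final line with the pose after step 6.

0 200/29 8 8 -216/29 -6 0 N
1 100/13 20 20 -180/13 -6 1 E
2 40 40 40 -40 -5 1 S
3 200/13 200/29 200/29 -4200/377 -5 1 W
4 50/9 5 5 -95/18 -4 1 N
5 8 200/13 200/13 -152/13 -4 0 E
6 20 100 100 -60 -3 0 S
final -3 -1 W

n=0: pose=(-6,0,N); sL=200/29, sR=8; mL=8, mR=-216/29; mL+mR=16/29 → advance +1; mR−mL=-448/29 → turn -1·90°
n=1: pose=(-6,1,E); sL=100/13, sR=20; mL=20, mR=-180/13; mL+mR=80/13 → advance +1; mR−mL=-440/13 → turn -1·90°
n=2: pose=(-5,1,S); sL=40, sR=40; mL=40, mR=-40; mL+mR=0 → advance +0; mR−mL=-80 → turn -1·90°
n=3: pose=(-5,1,W); sL=200/13, sR=200/29; mL=200/29, mR=-4200/377; mL+mR=-1600/377 → advance -1; mR−mL=-6800/377 → turn -1·90°
n=4: pose=(-4,1,N); sL=50/9, sR=5; mL=5, mR=-95/18; mL+mR=-5/18 → advance -1; mR−mL=-185/18 → turn -1·90°
n=5: pose=(-4,0,E); sL=8, sR=200/13; mL=200/13, mR=-152/13; mL+mR=48/13 → advance +1; mR−mL=-352/13 → turn -1·90°
n=6: pose=(-3,0,S); sL=20, sR=100; mL=100, mR=-60; mL+mR=40 → advance +1; mR−mL=-160 → turn -1·90°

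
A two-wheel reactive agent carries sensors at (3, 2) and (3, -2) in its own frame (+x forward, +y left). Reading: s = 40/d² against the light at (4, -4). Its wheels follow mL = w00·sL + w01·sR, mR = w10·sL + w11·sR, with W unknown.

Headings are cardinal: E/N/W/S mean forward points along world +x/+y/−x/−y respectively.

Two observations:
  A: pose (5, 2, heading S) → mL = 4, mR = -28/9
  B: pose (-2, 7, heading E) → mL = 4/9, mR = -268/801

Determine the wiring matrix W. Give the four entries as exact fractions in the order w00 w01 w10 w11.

obs A: pose=(5,2,S) → sL=20/9, sR=4, mL=4, mR=-28/9
obs B: pose=(-2,7,E) → sL=20/89, sR=4/9, mL=4/9, mR=-268/801
sensor matrix S = [[20/9, 4], [20/89, 4/9]]; det S = 640/7209
solve [mL_A; mL_B] = S·[w00; w01] and [mR_A; mR_B] = S·[w10; w11]:
  w00 = 0, w01 = 1, w10 = -1/2, w11 = -1/2

0 1 -1/2 -1/2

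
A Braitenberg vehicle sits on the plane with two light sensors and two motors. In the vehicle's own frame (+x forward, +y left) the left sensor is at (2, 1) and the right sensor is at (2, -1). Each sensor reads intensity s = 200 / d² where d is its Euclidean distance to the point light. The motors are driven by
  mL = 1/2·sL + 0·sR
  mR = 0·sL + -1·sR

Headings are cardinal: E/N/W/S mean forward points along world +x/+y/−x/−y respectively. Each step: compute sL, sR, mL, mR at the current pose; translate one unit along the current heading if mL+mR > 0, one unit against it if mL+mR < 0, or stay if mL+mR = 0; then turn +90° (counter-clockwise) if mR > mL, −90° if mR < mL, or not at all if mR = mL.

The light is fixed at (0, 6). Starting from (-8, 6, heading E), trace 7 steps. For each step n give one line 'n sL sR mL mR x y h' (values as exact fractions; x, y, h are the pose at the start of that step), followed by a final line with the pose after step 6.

0 200/37 200/37 100/37 -200/37 -8 6 E
1 50/17 25/13 25/17 -25/13 -9 6 S
2 200/121 8/5 100/121 -8/5 -9 7 W
3 20/9 100/29 10/9 -100/29 -8 7 N
4 200/37 200/37 100/37 -200/37 -8 6 E
5 50/17 25/13 25/17 -25/13 -9 6 S
6 200/121 8/5 100/121 -8/5 -9 7 W
final -8 7 N

n=0: pose=(-8,6,E); sL=200/37, sR=200/37; mL=100/37, mR=-200/37; mL+mR=-100/37 → advance -1; mR−mL=-300/37 → turn -1·90°
n=1: pose=(-9,6,S); sL=50/17, sR=25/13; mL=25/17, mR=-25/13; mL+mR=-100/221 → advance -1; mR−mL=-750/221 → turn -1·90°
n=2: pose=(-9,7,W); sL=200/121, sR=8/5; mL=100/121, mR=-8/5; mL+mR=-468/605 → advance -1; mR−mL=-1468/605 → turn -1·90°
n=3: pose=(-8,7,N); sL=20/9, sR=100/29; mL=10/9, mR=-100/29; mL+mR=-610/261 → advance -1; mR−mL=-1190/261 → turn -1·90°
n=4: pose=(-8,6,E); sL=200/37, sR=200/37; mL=100/37, mR=-200/37; mL+mR=-100/37 → advance -1; mR−mL=-300/37 → turn -1·90°
n=5: pose=(-9,6,S); sL=50/17, sR=25/13; mL=25/17, mR=-25/13; mL+mR=-100/221 → advance -1; mR−mL=-750/221 → turn -1·90°
n=6: pose=(-9,7,W); sL=200/121, sR=8/5; mL=100/121, mR=-8/5; mL+mR=-468/605 → advance -1; mR−mL=-1468/605 → turn -1·90°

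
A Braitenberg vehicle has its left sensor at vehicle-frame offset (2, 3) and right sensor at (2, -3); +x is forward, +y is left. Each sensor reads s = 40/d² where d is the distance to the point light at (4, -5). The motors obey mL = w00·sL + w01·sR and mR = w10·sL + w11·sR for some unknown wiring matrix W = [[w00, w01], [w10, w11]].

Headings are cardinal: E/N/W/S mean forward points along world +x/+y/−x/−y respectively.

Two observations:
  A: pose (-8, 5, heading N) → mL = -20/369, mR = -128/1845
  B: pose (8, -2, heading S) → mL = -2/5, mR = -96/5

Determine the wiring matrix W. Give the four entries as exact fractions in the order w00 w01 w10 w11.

-1/2 0 1 -1

obs A: pose=(-8,5,N) → sL=40/369, sR=8/45, mL=-20/369, mR=-128/1845
obs B: pose=(8,-2,S) → sL=4/5, sR=20, mL=-2/5, mR=-96/5
sensor matrix S = [[40/369, 8/45], [4/5, 20]]; det S = 18688/9225
solve [mL_A; mL_B] = S·[w00; w01] and [mR_A; mR_B] = S·[w10; w11]:
  w00 = -1/2, w01 = 0, w10 = 1, w11 = -1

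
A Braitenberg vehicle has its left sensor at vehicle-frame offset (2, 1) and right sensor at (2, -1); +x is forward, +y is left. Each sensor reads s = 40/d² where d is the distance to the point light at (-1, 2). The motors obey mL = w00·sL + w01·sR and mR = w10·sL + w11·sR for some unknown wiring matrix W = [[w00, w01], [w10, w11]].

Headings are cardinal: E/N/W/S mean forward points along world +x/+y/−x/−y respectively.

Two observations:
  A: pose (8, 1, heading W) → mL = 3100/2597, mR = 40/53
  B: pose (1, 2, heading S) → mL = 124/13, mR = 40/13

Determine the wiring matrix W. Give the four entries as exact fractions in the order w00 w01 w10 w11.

1/2 1 1 0

obs A: pose=(8,1,W) → sL=40/53, sR=40/49, mL=3100/2597, mR=40/53
obs B: pose=(1,2,S) → sL=40/13, sR=8, mL=124/13, mR=40/13
sensor matrix S = [[40/53, 40/49], [40/13, 8]]; det S = 119040/33761
solve [mL_A; mL_B] = S·[w00; w01] and [mR_A; mR_B] = S·[w10; w11]:
  w00 = 1/2, w01 = 1, w10 = 1, w11 = 0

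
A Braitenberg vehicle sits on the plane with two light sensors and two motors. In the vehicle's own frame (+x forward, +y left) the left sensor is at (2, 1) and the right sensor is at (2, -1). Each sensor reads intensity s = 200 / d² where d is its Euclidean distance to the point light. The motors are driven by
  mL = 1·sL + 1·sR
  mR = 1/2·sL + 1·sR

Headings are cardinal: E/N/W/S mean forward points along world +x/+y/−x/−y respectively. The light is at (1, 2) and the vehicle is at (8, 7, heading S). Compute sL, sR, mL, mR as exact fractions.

200/73 40/9 4720/657 3820/657

left sensor world pos  = (9, 5); dL² = 73
right sensor world pos = (7, 5); dR² = 45
sL = 200/73 = 200/73
sR = 200/45 = 40/9
mL = 1·sL + 1·sR = 4720/657
mR = 1/2·sL + 1·sR = 3820/657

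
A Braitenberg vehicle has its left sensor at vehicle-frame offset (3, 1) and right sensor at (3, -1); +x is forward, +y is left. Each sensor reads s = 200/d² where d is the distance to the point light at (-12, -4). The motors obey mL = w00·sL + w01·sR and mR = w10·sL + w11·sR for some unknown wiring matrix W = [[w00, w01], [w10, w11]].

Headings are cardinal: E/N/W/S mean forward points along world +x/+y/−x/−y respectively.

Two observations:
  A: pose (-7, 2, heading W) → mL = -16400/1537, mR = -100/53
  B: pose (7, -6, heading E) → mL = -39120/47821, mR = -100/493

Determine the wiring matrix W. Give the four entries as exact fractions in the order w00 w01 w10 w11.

-1 -1 0 -1/2

obs A: pose=(-7,2,W) → sL=200/29, sR=200/53, mL=-16400/1537, mR=-100/53
obs B: pose=(7,-6,E) → sL=40/97, sR=200/493, mL=-39120/47821, mR=-100/493
sensor matrix S = [[200/29, 200/53], [40/97, 200/493]]; det S = 91264000/73500877
solve [mL_A; mL_B] = S·[w00; w01] and [mR_A; mR_B] = S·[w10; w11]:
  w00 = -1, w01 = -1, w10 = 0, w11 = -1/2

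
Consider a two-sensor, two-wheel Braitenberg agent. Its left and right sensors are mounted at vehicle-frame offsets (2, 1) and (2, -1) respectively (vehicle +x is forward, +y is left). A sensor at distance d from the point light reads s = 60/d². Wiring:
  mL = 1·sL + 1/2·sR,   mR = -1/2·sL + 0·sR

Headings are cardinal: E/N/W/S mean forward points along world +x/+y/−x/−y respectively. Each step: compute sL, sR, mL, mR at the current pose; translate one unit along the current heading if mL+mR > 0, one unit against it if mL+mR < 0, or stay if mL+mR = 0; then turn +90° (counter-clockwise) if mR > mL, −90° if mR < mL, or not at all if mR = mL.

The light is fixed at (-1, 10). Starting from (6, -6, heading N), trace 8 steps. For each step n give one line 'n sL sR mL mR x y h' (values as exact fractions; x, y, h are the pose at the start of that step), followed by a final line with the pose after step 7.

n=0: pose=(6,-6,N); sL=15/58, sR=3/13; mL=141/377, mR=-15/116; mL+mR=369/1508 → advance +1; mR−mL=-759/1508 → turn -1·90°
n=1: pose=(6,-5,E); sL=60/277, sR=60/337; mL=28530/93349, mR=-30/277; mL+mR=18420/93349 → advance +1; mR−mL=-38640/93349 → turn -1·90°
n=2: pose=(7,-5,S); sL=6/37, sR=30/169; mL=1569/6253, mR=-3/37; mL+mR=1062/6253 → advance +1; mR−mL=-2076/6253 → turn -1·90°
n=3: pose=(7,-6,W); sL=12/65, sR=20/87; mL=1694/5655, mR=-6/65; mL+mR=1172/5655 → advance +1; mR−mL=-2216/5655 → turn -1·90°
n=4: pose=(6,-6,N); sL=15/58, sR=3/13; mL=141/377, mR=-15/116; mL+mR=369/1508 → advance +1; mR−mL=-759/1508 → turn -1·90°
n=5: pose=(6,-5,E); sL=60/277, sR=60/337; mL=28530/93349, mR=-30/277; mL+mR=18420/93349 → advance +1; mR−mL=-38640/93349 → turn -1·90°
n=6: pose=(7,-5,S); sL=6/37, sR=30/169; mL=1569/6253, mR=-3/37; mL+mR=1062/6253 → advance +1; mR−mL=-2076/6253 → turn -1·90°
n=7: pose=(7,-6,W); sL=12/65, sR=20/87; mL=1694/5655, mR=-6/65; mL+mR=1172/5655 → advance +1; mR−mL=-2216/5655 → turn -1·90°

0 15/58 3/13 141/377 -15/116 6 -6 N
1 60/277 60/337 28530/93349 -30/277 6 -5 E
2 6/37 30/169 1569/6253 -3/37 7 -5 S
3 12/65 20/87 1694/5655 -6/65 7 -6 W
4 15/58 3/13 141/377 -15/116 6 -6 N
5 60/277 60/337 28530/93349 -30/277 6 -5 E
6 6/37 30/169 1569/6253 -3/37 7 -5 S
7 12/65 20/87 1694/5655 -6/65 7 -6 W
final 6 -6 N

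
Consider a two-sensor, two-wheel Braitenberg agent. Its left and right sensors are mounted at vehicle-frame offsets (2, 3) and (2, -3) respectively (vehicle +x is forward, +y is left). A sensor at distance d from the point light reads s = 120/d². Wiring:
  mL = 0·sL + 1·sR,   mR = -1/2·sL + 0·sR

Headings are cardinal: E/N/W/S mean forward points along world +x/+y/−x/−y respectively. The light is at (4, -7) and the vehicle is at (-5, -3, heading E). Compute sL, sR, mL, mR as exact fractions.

left sensor world pos  = (-3, 0); dL² = 98
right sensor world pos = (-3, -6); dR² = 50
sL = 120/98 = 60/49
sR = 120/50 = 12/5
mL = 0·sL + 1·sR = 12/5
mR = -1/2·sL + 0·sR = -30/49

60/49 12/5 12/5 -30/49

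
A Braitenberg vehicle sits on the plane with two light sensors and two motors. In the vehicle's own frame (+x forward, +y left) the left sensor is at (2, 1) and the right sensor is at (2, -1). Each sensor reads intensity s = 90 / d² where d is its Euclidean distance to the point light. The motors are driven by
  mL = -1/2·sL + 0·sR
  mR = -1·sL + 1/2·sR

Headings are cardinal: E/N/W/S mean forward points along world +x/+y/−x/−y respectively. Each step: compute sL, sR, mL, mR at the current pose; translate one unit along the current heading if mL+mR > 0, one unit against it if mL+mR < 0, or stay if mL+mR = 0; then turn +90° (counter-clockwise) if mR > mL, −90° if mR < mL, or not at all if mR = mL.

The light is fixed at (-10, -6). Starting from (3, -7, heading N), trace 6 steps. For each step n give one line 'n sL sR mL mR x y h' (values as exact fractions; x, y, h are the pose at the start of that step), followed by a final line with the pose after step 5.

n=0: pose=(3,-7,N); sL=18/29, sR=90/197; mL=-9/29, mR=-2241/5713; mL+mR=-4014/5713 → advance -1; mR−mL=-468/5713 → turn -1·90°
n=1: pose=(3,-8,E); sL=45/113, sR=5/13; mL=-45/226, mR=-605/2938; mL+mR=-595/1469 → advance -1; mR−mL=-10/1469 → turn -1·90°
n=2: pose=(2,-8,S); sL=18/37, sR=90/137; mL=-9/37, mR=-801/5069; mL+mR=-2034/5069 → advance -1; mR−mL=432/5069 → turn +1·90°
n=3: pose=(2,-7,E); sL=45/98, sR=9/20; mL=-45/196, mR=-459/1960; mL+mR=-909/1960 → advance -1; mR−mL=-9/1960 → turn -1·90°
n=4: pose=(1,-7,S); sL=10/17, sR=90/109; mL=-5/17, mR=-325/1853; mL+mR=-870/1853 → advance -1; mR−mL=220/1853 → turn +1·90°
n=5: pose=(1,-6,E); sL=9/17, sR=9/17; mL=-9/34, mR=-9/34; mL+mR=-9/17 → advance -1; mR−mL=0 → turn +0·90°

0 18/29 90/197 -9/29 -2241/5713 3 -7 N
1 45/113 5/13 -45/226 -605/2938 3 -8 E
2 18/37 90/137 -9/37 -801/5069 2 -8 S
3 45/98 9/20 -45/196 -459/1960 2 -7 E
4 10/17 90/109 -5/17 -325/1853 1 -7 S
5 9/17 9/17 -9/34 -9/34 1 -6 E
final 0 -6 E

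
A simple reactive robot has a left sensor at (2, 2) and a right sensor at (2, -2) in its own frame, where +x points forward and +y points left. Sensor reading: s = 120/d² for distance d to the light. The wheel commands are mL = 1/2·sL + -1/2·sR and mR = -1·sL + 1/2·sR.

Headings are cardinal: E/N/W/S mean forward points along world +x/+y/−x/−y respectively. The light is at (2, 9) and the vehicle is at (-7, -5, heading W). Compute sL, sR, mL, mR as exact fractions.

left sensor world pos  = (-9, -7); dL² = 377
right sensor world pos = (-9, -3); dR² = 265
sL = 120/377 = 120/377
sR = 120/265 = 24/53
mL = 1/2·sL + -1/2·sR = -1344/19981
mR = -1·sL + 1/2·sR = -1836/19981

120/377 24/53 -1344/19981 -1836/19981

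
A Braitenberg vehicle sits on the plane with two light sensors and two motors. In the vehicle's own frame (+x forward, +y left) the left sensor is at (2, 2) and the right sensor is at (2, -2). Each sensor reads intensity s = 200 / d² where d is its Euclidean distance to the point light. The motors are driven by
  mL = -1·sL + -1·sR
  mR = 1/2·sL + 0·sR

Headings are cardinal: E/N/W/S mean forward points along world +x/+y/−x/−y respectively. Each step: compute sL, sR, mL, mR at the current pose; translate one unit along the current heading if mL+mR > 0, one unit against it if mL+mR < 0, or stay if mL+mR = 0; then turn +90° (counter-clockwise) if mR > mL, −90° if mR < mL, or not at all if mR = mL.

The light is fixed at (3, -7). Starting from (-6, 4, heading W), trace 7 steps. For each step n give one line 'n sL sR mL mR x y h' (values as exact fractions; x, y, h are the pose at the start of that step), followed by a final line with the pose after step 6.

n=0: pose=(-6,4,W); sL=100/101, sR=20/29; mL=-4920/2929, mR=50/101; mL+mR=-3470/2929 → advance -1; mR−mL=6370/2929 → turn +1·90°
n=1: pose=(-5,4,S); sL=200/117, sR=200/181; mL=-59600/21177, mR=100/117; mL+mR=-41500/21177 → advance -1; mR−mL=25900/7059 → turn +1·90°
n=2: pose=(-5,5,E); sL=25/29, sR=25/17; mL=-1150/493, mR=25/58; mL+mR=-1875/986 → advance -1; mR−mL=2725/986 → turn +1·90°
n=3: pose=(-6,5,N); sL=200/317, sR=40/49; mL=-22480/15533, mR=100/317; mL+mR=-17580/15533 → advance -1; mR−mL=27380/15533 → turn +1·90°
n=4: pose=(-6,4,W); sL=100/101, sR=20/29; mL=-4920/2929, mR=50/101; mL+mR=-3470/2929 → advance -1; mR−mL=6370/2929 → turn +1·90°
n=5: pose=(-5,4,S); sL=200/117, sR=200/181; mL=-59600/21177, mR=100/117; mL+mR=-41500/21177 → advance -1; mR−mL=25900/7059 → turn +1·90°
n=6: pose=(-5,5,E); sL=25/29, sR=25/17; mL=-1150/493, mR=25/58; mL+mR=-1875/986 → advance -1; mR−mL=2725/986 → turn +1·90°

0 100/101 20/29 -4920/2929 50/101 -6 4 W
1 200/117 200/181 -59600/21177 100/117 -5 4 S
2 25/29 25/17 -1150/493 25/58 -5 5 E
3 200/317 40/49 -22480/15533 100/317 -6 5 N
4 100/101 20/29 -4920/2929 50/101 -6 4 W
5 200/117 200/181 -59600/21177 100/117 -5 4 S
6 25/29 25/17 -1150/493 25/58 -5 5 E
final -6 5 N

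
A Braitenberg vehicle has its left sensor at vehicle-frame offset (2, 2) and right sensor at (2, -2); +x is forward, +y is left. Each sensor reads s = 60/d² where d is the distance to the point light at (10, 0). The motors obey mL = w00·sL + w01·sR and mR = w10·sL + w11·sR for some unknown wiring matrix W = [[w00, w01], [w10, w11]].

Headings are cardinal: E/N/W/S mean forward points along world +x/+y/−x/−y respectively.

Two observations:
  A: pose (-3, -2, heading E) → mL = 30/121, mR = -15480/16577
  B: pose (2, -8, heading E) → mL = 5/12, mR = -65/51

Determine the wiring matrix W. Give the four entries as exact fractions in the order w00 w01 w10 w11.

1/2 0 -1 -1

obs A: pose=(-3,-2,E) → sL=60/121, sR=60/137, mL=30/121, mR=-15480/16577
obs B: pose=(2,-8,E) → sL=5/6, sR=15/34, mL=5/12, mR=-65/51
sensor matrix S = [[60/121, 60/137], [5/6, 15/34]]; det S = -41200/281809
solve [mL_A; mL_B] = S·[w00; w01] and [mR_A; mR_B] = S·[w10; w11]:
  w00 = 1/2, w01 = 0, w10 = -1, w11 = -1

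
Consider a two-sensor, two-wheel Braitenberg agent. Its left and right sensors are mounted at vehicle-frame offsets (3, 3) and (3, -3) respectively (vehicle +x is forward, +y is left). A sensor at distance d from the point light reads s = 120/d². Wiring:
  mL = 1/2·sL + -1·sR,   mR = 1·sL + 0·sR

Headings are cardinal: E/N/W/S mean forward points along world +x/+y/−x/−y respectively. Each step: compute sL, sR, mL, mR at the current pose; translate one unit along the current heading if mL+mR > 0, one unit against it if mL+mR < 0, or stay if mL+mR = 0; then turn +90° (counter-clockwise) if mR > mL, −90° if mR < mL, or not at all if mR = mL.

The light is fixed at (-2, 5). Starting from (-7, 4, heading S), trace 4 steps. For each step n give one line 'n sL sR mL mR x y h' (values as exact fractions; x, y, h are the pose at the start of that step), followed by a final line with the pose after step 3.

n=0: pose=(-7,4,S); sL=6, sR=3/2; mL=3/2, mR=6; mL+mR=15/2 → advance +1; mR−mL=9/2 → turn +1·90°
n=1: pose=(-7,3,E); sL=24, sR=120/29; mL=228/29, mR=24; mL+mR=924/29 → advance +1; mR−mL=468/29 → turn +1·90°
n=2: pose=(-6,3,N); sL=12/5, sR=60; mL=-294/5, mR=12/5; mL+mR=-282/5 → advance -1; mR−mL=306/5 → turn +1·90°
n=3: pose=(-6,2,W); sL=24/17, sR=120/49; mL=-1452/833, mR=24/17; mL+mR=-276/833 → advance -1; mR−mL=2628/833 → turn +1·90°

0 6 3/2 3/2 6 -7 4 S
1 24 120/29 228/29 24 -7 3 E
2 12/5 60 -294/5 12/5 -6 3 N
3 24/17 120/49 -1452/833 24/17 -6 2 W
final -5 2 S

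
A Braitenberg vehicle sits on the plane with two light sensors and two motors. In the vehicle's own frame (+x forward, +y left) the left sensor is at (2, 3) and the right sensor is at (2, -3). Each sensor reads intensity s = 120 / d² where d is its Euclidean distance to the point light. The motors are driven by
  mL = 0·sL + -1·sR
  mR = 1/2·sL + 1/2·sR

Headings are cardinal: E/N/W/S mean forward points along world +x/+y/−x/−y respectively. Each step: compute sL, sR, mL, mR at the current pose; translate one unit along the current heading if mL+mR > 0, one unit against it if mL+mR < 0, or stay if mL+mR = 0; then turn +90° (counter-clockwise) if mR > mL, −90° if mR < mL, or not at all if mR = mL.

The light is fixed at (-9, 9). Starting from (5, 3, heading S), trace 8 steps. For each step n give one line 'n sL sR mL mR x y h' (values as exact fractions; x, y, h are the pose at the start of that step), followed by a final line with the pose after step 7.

0 120/353 24/37 -24/37 6456/13061 5 3 S
1 6/13 3/8 -3/8 87/208 5 4 E
2 40/51 40/111 -40/111 360/629 6 4 N
3 60/109 12/17 -12/17 1164/1853 6 5 W
4 120/397 24/41 -24/41 7224/16277 7 5 S
5 10/27 1/3 -1/3 19/54 7 6 E
6 120/197 120/401 -120/401 35880/78997 8 6 N
7 12/25 60/113 -60/113 1428/2825 8 7 W
final 9 7 S

n=0: pose=(5,3,S); sL=120/353, sR=24/37; mL=-24/37, mR=6456/13061; mL+mR=-2016/13061 → advance -1; mR−mL=14928/13061 → turn +1·90°
n=1: pose=(5,4,E); sL=6/13, sR=3/8; mL=-3/8, mR=87/208; mL+mR=9/208 → advance +1; mR−mL=165/208 → turn +1·90°
n=2: pose=(6,4,N); sL=40/51, sR=40/111; mL=-40/111, mR=360/629; mL+mR=400/1887 → advance +1; mR−mL=1760/1887 → turn +1·90°
n=3: pose=(6,5,W); sL=60/109, sR=12/17; mL=-12/17, mR=1164/1853; mL+mR=-144/1853 → advance -1; mR−mL=2472/1853 → turn +1·90°
n=4: pose=(7,5,S); sL=120/397, sR=24/41; mL=-24/41, mR=7224/16277; mL+mR=-2304/16277 → advance -1; mR−mL=16752/16277 → turn +1·90°
n=5: pose=(7,6,E); sL=10/27, sR=1/3; mL=-1/3, mR=19/54; mL+mR=1/54 → advance +1; mR−mL=37/54 → turn +1·90°
n=6: pose=(8,6,N); sL=120/197, sR=120/401; mL=-120/401, mR=35880/78997; mL+mR=12240/78997 → advance +1; mR−mL=59520/78997 → turn +1·90°
n=7: pose=(8,7,W); sL=12/25, sR=60/113; mL=-60/113, mR=1428/2825; mL+mR=-72/2825 → advance -1; mR−mL=2928/2825 → turn +1·90°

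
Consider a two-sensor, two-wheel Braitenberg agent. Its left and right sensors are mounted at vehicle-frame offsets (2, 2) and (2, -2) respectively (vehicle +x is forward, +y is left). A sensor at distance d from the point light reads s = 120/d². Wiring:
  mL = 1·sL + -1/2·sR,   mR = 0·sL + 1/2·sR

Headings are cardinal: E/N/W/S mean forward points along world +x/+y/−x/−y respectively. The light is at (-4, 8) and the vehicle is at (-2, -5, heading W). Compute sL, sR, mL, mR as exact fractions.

8/15 120/121 68/1815 60/121

left sensor world pos  = (-4, -7); dL² = 225
right sensor world pos = (-4, -3); dR² = 121
sL = 120/225 = 8/15
sR = 120/121 = 120/121
mL = 1·sL + -1/2·sR = 68/1815
mR = 0·sL + 1/2·sR = 60/121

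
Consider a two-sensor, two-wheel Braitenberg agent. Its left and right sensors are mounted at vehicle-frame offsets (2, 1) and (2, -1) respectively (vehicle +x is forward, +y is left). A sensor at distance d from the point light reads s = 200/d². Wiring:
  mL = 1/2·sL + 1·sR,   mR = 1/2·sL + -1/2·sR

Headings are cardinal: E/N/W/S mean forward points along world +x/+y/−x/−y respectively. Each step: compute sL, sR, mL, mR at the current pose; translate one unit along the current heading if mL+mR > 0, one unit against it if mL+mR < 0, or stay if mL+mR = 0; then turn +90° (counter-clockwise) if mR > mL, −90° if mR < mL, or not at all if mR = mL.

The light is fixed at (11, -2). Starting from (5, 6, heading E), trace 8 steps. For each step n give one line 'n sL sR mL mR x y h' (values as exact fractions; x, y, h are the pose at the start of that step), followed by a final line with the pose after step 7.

n=0: pose=(5,6,E); sL=200/97, sR=40/13; mL=5180/1261, mR=-640/1261; mL+mR=4540/1261 → advance +1; mR−mL=-60/13 → turn -1·90°
n=1: pose=(6,6,S); sL=50/13, sR=25/9; mL=550/117, mR=125/234; mL+mR=1225/234 → advance +1; mR−mL=-25/6 → turn -1·90°
n=2: pose=(6,5,W); sL=40/17, sR=200/113; mL=5660/1921, mR=560/1921; mL+mR=6220/1921 → advance +1; mR−mL=-300/113 → turn -1·90°
n=3: pose=(5,5,N); sL=20/13, sR=100/53; mL=1830/689, mR=-120/689; mL+mR=1710/689 → advance +1; mR−mL=-150/53 → turn -1·90°
n=4: pose=(5,6,E); sL=200/97, sR=40/13; mL=5180/1261, mR=-640/1261; mL+mR=4540/1261 → advance +1; mR−mL=-60/13 → turn -1·90°
n=5: pose=(6,6,S); sL=50/13, sR=25/9; mL=550/117, mR=125/234; mL+mR=1225/234 → advance +1; mR−mL=-25/6 → turn -1·90°
n=6: pose=(6,5,W); sL=40/17, sR=200/113; mL=5660/1921, mR=560/1921; mL+mR=6220/1921 → advance +1; mR−mL=-300/113 → turn -1·90°
n=7: pose=(5,5,N); sL=20/13, sR=100/53; mL=1830/689, mR=-120/689; mL+mR=1710/689 → advance +1; mR−mL=-150/53 → turn -1·90°

0 200/97 40/13 5180/1261 -640/1261 5 6 E
1 50/13 25/9 550/117 125/234 6 6 S
2 40/17 200/113 5660/1921 560/1921 6 5 W
3 20/13 100/53 1830/689 -120/689 5 5 N
4 200/97 40/13 5180/1261 -640/1261 5 6 E
5 50/13 25/9 550/117 125/234 6 6 S
6 40/17 200/113 5660/1921 560/1921 6 5 W
7 20/13 100/53 1830/689 -120/689 5 5 N
final 5 6 E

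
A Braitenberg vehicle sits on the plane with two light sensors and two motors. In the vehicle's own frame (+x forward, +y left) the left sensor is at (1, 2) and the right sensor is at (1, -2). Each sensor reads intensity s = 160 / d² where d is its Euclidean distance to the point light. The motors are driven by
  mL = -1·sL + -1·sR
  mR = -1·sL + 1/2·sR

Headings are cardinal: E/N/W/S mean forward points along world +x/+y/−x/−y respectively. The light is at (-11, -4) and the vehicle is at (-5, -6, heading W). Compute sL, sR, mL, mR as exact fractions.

left sensor world pos  = (-6, -8); dL² = 41
right sensor world pos = (-6, -4); dR² = 25
sL = 160/41 = 160/41
sR = 160/25 = 32/5
mL = -1·sL + -1·sR = -2112/205
mR = -1·sL + 1/2·sR = -144/205

160/41 32/5 -2112/205 -144/205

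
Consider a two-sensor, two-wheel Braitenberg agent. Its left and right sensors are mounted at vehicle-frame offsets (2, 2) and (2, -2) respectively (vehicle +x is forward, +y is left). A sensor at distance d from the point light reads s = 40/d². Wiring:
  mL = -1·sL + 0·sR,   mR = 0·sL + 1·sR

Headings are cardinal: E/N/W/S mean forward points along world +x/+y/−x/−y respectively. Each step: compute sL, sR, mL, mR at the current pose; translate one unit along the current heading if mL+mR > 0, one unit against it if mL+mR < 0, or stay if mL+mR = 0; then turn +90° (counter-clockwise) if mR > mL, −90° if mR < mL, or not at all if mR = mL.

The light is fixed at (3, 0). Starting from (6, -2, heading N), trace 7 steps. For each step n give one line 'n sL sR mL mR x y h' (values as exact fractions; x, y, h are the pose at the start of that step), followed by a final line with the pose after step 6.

n=0: pose=(6,-2,N); sL=40, sR=8/5; mL=-40, mR=8/5; mL+mR=-192/5 → advance -1; mR−mL=208/5 → turn +1·90°
n=1: pose=(6,-3,W); sL=20/13, sR=20; mL=-20/13, mR=20; mL+mR=240/13 → advance +1; mR−mL=280/13 → turn +1·90°
n=2: pose=(5,-3,S); sL=40/41, sR=8/5; mL=-40/41, mR=8/5; mL+mR=128/205 → advance +1; mR−mL=528/205 → turn +1·90°
n=3: pose=(5,-4,E); sL=2, sR=10/13; mL=-2, mR=10/13; mL+mR=-16/13 → advance -1; mR−mL=36/13 → turn +1·90°
n=4: pose=(4,-4,N); sL=8, sR=40/13; mL=-8, mR=40/13; mL+mR=-64/13 → advance -1; mR−mL=144/13 → turn +1·90°
n=5: pose=(4,-5,W); sL=4/5, sR=4; mL=-4/5, mR=4; mL+mR=16/5 → advance +1; mR−mL=24/5 → turn +1·90°
n=6: pose=(3,-5,S); sL=40/53, sR=40/53; mL=-40/53, mR=40/53; mL+mR=0 → advance +0; mR−mL=80/53 → turn +1·90°

0 40 8/5 -40 8/5 6 -2 N
1 20/13 20 -20/13 20 6 -3 W
2 40/41 8/5 -40/41 8/5 5 -3 S
3 2 10/13 -2 10/13 5 -4 E
4 8 40/13 -8 40/13 4 -4 N
5 4/5 4 -4/5 4 4 -5 W
6 40/53 40/53 -40/53 40/53 3 -5 S
final 3 -5 E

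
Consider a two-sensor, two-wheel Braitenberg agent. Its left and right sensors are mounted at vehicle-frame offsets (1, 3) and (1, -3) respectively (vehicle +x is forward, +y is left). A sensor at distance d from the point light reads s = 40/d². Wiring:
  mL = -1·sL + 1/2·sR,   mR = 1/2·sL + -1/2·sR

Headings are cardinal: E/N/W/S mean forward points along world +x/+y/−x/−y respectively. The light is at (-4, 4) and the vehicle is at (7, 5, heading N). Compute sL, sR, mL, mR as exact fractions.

left sensor world pos  = (4, 6); dL² = 68
right sensor world pos = (10, 6); dR² = 200
sL = 40/68 = 10/17
sR = 40/200 = 1/5
mL = -1·sL + 1/2·sR = -83/170
mR = 1/2·sL + -1/2·sR = 33/170

10/17 1/5 -83/170 33/170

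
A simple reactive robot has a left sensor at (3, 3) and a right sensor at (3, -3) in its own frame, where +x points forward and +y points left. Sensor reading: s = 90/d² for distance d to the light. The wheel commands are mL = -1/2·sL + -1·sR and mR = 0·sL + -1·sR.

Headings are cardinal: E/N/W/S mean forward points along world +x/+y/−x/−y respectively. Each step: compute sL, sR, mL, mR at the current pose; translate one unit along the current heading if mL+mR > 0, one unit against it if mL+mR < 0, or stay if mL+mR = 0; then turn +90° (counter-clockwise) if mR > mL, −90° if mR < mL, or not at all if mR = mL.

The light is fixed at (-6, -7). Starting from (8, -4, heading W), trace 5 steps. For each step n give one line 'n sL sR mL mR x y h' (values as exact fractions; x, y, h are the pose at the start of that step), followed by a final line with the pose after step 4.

0 90/121 90/157 -17955/18997 -90/157 8 -4 W
1 5/18 5/8 -55/72 -5/8 9 -4 S
2 90/373 18/65 -9639/24245 -18/65 9 -3 E
3 9/17 45/169 -3051/5746 -45/169 8 -3 N
4 90/121 90/157 -17955/18997 -90/157 8 -4 W
final 9 -4 S

n=0: pose=(8,-4,W); sL=90/121, sR=90/157; mL=-17955/18997, mR=-90/157; mL+mR=-28845/18997 → advance -1; mR−mL=45/121 → turn +1·90°
n=1: pose=(9,-4,S); sL=5/18, sR=5/8; mL=-55/72, mR=-5/8; mL+mR=-25/18 → advance -1; mR−mL=5/36 → turn +1·90°
n=2: pose=(9,-3,E); sL=90/373, sR=18/65; mL=-9639/24245, mR=-18/65; mL+mR=-16353/24245 → advance -1; mR−mL=45/373 → turn +1·90°
n=3: pose=(8,-3,N); sL=9/17, sR=45/169; mL=-3051/5746, mR=-45/169; mL+mR=-4581/5746 → advance -1; mR−mL=9/34 → turn +1·90°
n=4: pose=(8,-4,W); sL=90/121, sR=90/157; mL=-17955/18997, mR=-90/157; mL+mR=-28845/18997 → advance -1; mR−mL=45/121 → turn +1·90°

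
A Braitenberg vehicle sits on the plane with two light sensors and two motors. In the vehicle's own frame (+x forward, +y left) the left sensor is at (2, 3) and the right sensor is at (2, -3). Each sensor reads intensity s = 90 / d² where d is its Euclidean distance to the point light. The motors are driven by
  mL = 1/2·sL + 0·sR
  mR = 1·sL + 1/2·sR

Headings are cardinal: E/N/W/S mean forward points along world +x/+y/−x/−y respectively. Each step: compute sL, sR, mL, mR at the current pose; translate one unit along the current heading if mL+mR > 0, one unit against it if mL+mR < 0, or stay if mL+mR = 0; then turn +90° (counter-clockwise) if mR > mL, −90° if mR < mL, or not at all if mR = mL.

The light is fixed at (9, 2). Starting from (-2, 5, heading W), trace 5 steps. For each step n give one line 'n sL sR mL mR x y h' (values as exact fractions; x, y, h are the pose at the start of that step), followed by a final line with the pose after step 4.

0 90/169 18/41 45/169 5211/6929 -2 5 W
1 45/41 45/113 45/82 12015/9266 -3 5 S
2 18/25 90/101 9/25 2943/2525 -3 4 E
3 45/106 9/8 45/212 837/848 -2 4 N
4 90/169 18/41 45/169 5211/6929 -2 5 W
final -3 5 S

n=0: pose=(-2,5,W); sL=90/169, sR=18/41; mL=45/169, mR=5211/6929; mL+mR=7056/6929 → advance +1; mR−mL=3366/6929 → turn +1·90°
n=1: pose=(-3,5,S); sL=45/41, sR=45/113; mL=45/82, mR=12015/9266; mL+mR=8550/4633 → advance +1; mR−mL=3465/4633 → turn +1·90°
n=2: pose=(-3,4,E); sL=18/25, sR=90/101; mL=9/25, mR=2943/2525; mL+mR=3852/2525 → advance +1; mR−mL=2034/2525 → turn +1·90°
n=3: pose=(-2,4,N); sL=45/106, sR=9/8; mL=45/212, mR=837/848; mL+mR=1017/848 → advance +1; mR−mL=657/848 → turn +1·90°
n=4: pose=(-2,5,W); sL=90/169, sR=18/41; mL=45/169, mR=5211/6929; mL+mR=7056/6929 → advance +1; mR−mL=3366/6929 → turn +1·90°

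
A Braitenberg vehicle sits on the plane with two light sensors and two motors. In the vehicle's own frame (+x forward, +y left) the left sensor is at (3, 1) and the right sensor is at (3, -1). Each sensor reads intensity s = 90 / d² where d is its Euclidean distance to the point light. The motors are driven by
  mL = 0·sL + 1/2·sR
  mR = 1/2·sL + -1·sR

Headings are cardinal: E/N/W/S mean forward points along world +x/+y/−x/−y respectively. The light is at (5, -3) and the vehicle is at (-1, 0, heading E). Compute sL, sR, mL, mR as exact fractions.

18/5 90/13 45/13 -333/65

left sensor world pos  = (2, 1); dL² = 25
right sensor world pos = (2, -1); dR² = 13
sL = 90/25 = 18/5
sR = 90/13 = 90/13
mL = 0·sL + 1/2·sR = 45/13
mR = 1/2·sL + -1·sR = -333/65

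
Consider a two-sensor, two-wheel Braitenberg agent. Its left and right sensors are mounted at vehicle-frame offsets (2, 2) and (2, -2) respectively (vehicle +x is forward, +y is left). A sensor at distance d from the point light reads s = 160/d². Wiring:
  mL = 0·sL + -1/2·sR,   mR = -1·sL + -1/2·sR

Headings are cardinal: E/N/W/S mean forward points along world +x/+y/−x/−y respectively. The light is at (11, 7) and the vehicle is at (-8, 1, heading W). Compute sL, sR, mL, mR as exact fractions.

32/101 160/457 -80/457 -22704/46157

left sensor world pos  = (-10, -1); dL² = 505
right sensor world pos = (-10, 3); dR² = 457
sL = 160/505 = 32/101
sR = 160/457 = 160/457
mL = 0·sL + -1/2·sR = -80/457
mR = -1·sL + -1/2·sR = -22704/46157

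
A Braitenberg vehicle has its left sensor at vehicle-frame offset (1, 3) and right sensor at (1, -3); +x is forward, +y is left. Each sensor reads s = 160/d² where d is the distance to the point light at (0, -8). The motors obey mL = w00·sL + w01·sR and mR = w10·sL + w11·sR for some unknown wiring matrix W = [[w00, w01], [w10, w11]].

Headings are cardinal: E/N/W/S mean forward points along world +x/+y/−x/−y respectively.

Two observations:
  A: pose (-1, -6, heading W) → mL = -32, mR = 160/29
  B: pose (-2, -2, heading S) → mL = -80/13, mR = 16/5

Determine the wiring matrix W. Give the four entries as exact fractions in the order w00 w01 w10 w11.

-1 0 0 1

obs A: pose=(-1,-6,W) → sL=32, sR=160/29, mL=-32, mR=160/29
obs B: pose=(-2,-2,S) → sL=80/13, sR=16/5, mL=-80/13, mR=16/5
sensor matrix S = [[32, 160/29], [80/13, 16/5]]; det S = 129024/1885
solve [mL_A; mL_B] = S·[w00; w01] and [mR_A; mR_B] = S·[w10; w11]:
  w00 = -1, w01 = 0, w10 = 0, w11 = 1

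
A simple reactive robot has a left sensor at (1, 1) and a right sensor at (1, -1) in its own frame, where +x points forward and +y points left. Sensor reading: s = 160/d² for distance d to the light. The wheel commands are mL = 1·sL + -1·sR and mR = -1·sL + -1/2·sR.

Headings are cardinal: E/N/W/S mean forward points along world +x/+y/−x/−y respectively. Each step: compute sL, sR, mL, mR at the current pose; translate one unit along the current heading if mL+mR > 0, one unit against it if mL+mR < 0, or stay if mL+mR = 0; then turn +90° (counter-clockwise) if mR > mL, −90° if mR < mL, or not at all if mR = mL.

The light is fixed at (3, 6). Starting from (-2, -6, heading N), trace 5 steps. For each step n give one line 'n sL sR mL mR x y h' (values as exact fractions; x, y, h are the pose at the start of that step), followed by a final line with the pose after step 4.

0 160/157 160/137 -3200/21509 -34480/21509 -2 -6 N
1 1 40/53 13/53 -73/53 -2 -7 E
2 160/221 32/49 768/10829 -11376/10829 -3 -7 S
3 80/109 16/17 -384/1853 -2232/1853 -3 -6 W
4 160/157 160/137 -3200/21509 -34480/21509 -2 -6 N
final -2 -7 E

n=0: pose=(-2,-6,N); sL=160/157, sR=160/137; mL=-3200/21509, mR=-34480/21509; mL+mR=-240/137 → advance -1; mR−mL=-31280/21509 → turn -1·90°
n=1: pose=(-2,-7,E); sL=1, sR=40/53; mL=13/53, mR=-73/53; mL+mR=-60/53 → advance -1; mR−mL=-86/53 → turn -1·90°
n=2: pose=(-3,-7,S); sL=160/221, sR=32/49; mL=768/10829, mR=-11376/10829; mL+mR=-48/49 → advance -1; mR−mL=-12144/10829 → turn -1·90°
n=3: pose=(-3,-6,W); sL=80/109, sR=16/17; mL=-384/1853, mR=-2232/1853; mL+mR=-24/17 → advance -1; mR−mL=-1848/1853 → turn -1·90°
n=4: pose=(-2,-6,N); sL=160/157, sR=160/137; mL=-3200/21509, mR=-34480/21509; mL+mR=-240/137 → advance -1; mR−mL=-31280/21509 → turn -1·90°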